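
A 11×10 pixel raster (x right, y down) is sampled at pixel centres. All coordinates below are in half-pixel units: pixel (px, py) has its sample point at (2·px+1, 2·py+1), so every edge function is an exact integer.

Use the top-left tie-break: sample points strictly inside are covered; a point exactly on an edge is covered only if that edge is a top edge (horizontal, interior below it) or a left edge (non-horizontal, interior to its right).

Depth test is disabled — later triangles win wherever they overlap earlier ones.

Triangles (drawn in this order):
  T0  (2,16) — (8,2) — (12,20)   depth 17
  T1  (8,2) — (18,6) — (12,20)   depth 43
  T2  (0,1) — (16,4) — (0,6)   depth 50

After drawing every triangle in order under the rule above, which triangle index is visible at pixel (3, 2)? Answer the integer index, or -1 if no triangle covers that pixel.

T0:
  2·area = 164
  edge (2, 16)→(8, 2): d=(6,-14) top-left  bias=+0
  edge (8, 2)→(12, 20): d=(4,18) right/bottom  bias=-1
  edge (12, 20)→(2, 16): d=(-10,-4) top-left  bias=+0
    (3,2)@(7, 5): e=[4,30,130] → █
    (4,2)@(9, 5): e=[32,-6,138] → ·
    (3,3)@(7, 7): e=[16,38,110] → █
    (4,3)@(9, 7): e=[44,2,118] → █
    (5,3)@(11, 7): e=[72,-34,126] → ·
    (2,4)@(5, 9): e=[0,82,82] → █  [on edge]
    (5,4)@(11, 9): e=[84,-26,106] → ·
    (2,5)@(5, 11): e=[12,90,62] → █
    (5,5)@(11, 11): e=[96,-18,86] → ·
    (2,6)@(5, 13): e=[24,98,42] → █
    (5,6)@(11, 13): e=[108,-10,66] → ·
    (1,7)@(3, 15): e=[8,142,14] → █
  covered (21 px):
    · · · · · · · · · · ·
    · · · · · · · · · · ·
    · · · █ · · · · · · ·
    · · · █ █ · · · · · ·
    · · █ █ █ · · · · · ·
    · · █ █ █ · · · · · ·
    · · █ █ █ · · · · · ·
    · █ █ █ █ · · · · · ·
    · · █ █ █ █ · · · · ·
    · · · · · █ · · · · ·
T1:
  2·area = 164
  edge (8, 2)→(18, 6): d=(10,4) right/bottom  bias=-1
  edge (18, 6)→(12, 20): d=(-6,14) right/bottom  bias=-1
  edge (12, 20)→(8, 2): d=(-4,-18) top-left  bias=+0
    (4,1)@(9, 3): e=[6,144,14] → █
    (5,1)@(11, 3): e=[-2,116,50] → ·
    (4,2)@(9, 5): e=[26,132,6] → █
    (5,2)@(11, 5): e=[18,104,42] → █
    (6,2)@(13, 5): e=[10,76,78] → █
    (7,2)@(15, 5): e=[2,48,114] → █
    (8,2)@(17, 5): e=[-6,20,150] → ·
    (4,3)@(9, 7): e=[46,120,-2] → ·
    (5,3)@(11, 7): e=[38,92,34] → █
    (8,3)@(17, 7): e=[14,8,142] → █
    (9,3)@(19, 7): e=[6,-20,178] → ·
    (5,4)@(11, 9): e=[58,80,26] → █
    (7,6)@(15, 13): e=[82,0,82] → ·  [on edge]
  covered (20 px):
    · · · · · · · · · · ·
    · · · · █ · · · · · ·
    · · · · █ █ █ █ · · ·
    · · · · · █ █ █ █ · ·
    · · · · · █ █ █ · · ·
    · · · · · █ █ █ · · ·
    · · · · · █ █ · · · ·
    · · · · · █ █ · · · ·
    · · · · · · █ · · · ·
    · · · · · · · · · · ·
T2:
  2·area = 80
  edge (0, 1)→(16, 4): d=(16,3) right/bottom  bias=-1
  edge (16, 4)→(0, 6): d=(-16,2) right/bottom  bias=-1
  edge (0, 6)→(0, 1): d=(0,-5) top-left  bias=+0
    (0,1)@(1, 3): e=[29,46,5] → █
    (1,1)@(3, 3): e=[23,42,15] → █
    (2,1)@(5, 3): e=[17,38,25] → █
    (3,1)@(7, 3): e=[11,34,35] → █
    (4,1)@(9, 3): e=[5,30,45] → █
    (5,1)@(11, 3): e=[-1,26,55] → ·
    (0,2)@(1, 5): e=[61,14,5] → █
    (4,2)@(9, 5): e=[37,-2,45] → ·
    (0,3)@(1, 7): e=[93,-18,5] → ·
    (1,3)@(3, 7): e=[87,-22,15] → ·
    (2,3)@(5, 7): e=[81,-26,25] → ·
    (3,3)@(7, 7): e=[75,-30,35] → ·
  covered (9 px):
    · · · · · · · · · · ·
    █ █ █ █ █ · · · · · ·
    █ █ █ █ · · · · · · ·
    · · · · · · · · · · ·
    · · · · · · · · · · ·
    · · · · · · · · · · ·
    · · · · · · · · · · ·
    · · · · · · · · · · ·
    · · · · · · · · · · ·
    · · · · · · · · · · ·

Z-buffer (winner per pixel, '.' = empty):
  . . . . . . . . . . .
  2 2 2 2 2 . . . . . .
  2 2 2 2 1 1 1 1 . . .
  . . . 0 0 1 1 1 1 . .
  . . 0 0 0 1 1 1 . . .
  . . 0 0 0 1 1 1 . . .
  . . 0 0 0 1 1 . . . .
  . 0 0 0 0 1 1 . . . .
  . . 0 0 0 0 1 . . . .
  . . . . . 0 . . . . .

Result: 2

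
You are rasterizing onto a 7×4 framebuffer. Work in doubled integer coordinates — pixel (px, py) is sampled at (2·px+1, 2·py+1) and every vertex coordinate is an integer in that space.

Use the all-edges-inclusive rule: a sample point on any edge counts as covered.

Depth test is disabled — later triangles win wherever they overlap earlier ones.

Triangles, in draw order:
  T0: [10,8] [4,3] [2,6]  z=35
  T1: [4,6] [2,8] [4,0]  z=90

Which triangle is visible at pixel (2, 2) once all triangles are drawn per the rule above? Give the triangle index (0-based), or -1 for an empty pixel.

T0:
  2·area = 28  (B↔C swapped to make it positive)
  edge (10, 8)→(2, 6): d=(-8,-2) inclusive
  edge (2, 6)→(4, 3): d=(2,-3) inclusive
  edge (4, 3)→(10, 8): d=(6,5) inclusive
    (1,2)@(3, 5): e=[10,1,17] → #
    (2,2)@(5, 5): e=[14,7,7] → #
    (3,2)@(7, 5): e=[18,13,-3] → ·
    (1,3)@(3, 7): e=[-6,5,29] → ·
    (2,3)@(5, 7): e=[-2,11,19] → ·
    (3,3)@(7, 7): e=[2,17,9] → #
    (4,3)@(9, 7): e=[6,23,-1] → ·
  covered (3 px):
    · · · · · · ·
    · · · · · · ·
    · # # · · · ·
    · · · # · · ·
T1:
  2·area = 12
  edge (4, 6)→(2, 8): d=(-2,2) inclusive
  edge (2, 8)→(4, 0): d=(2,-8) inclusive
  edge (4, 0)→(4, 6): d=(0,6) inclusive
    (4,0)@(9, 1): e=[0,42,-30] → ·  [on edge]
    (3,1)@(7, 3): e=[0,30,-18] → ·  [on edge]
    (1,2)@(3, 5): e=[4,2,6] → #
    (2,2)@(5, 5): e=[0,18,-6] → ·  [on edge]
    (1,3)@(3, 7): e=[0,6,6] → #  [on edge]
    (2,3)@(5, 7): e=[-4,22,-6] → ·
  covered (2 px):
    · · · · · · ·
    · · · · · · ·
    · # · · · · ·
    · # · · · · ·

Z-buffer (winner per pixel, '.' = empty):
  . . . . . . .
  . . . . . . .
  . 1 0 . . . .
  . 1 . 0 . . .

Result: 0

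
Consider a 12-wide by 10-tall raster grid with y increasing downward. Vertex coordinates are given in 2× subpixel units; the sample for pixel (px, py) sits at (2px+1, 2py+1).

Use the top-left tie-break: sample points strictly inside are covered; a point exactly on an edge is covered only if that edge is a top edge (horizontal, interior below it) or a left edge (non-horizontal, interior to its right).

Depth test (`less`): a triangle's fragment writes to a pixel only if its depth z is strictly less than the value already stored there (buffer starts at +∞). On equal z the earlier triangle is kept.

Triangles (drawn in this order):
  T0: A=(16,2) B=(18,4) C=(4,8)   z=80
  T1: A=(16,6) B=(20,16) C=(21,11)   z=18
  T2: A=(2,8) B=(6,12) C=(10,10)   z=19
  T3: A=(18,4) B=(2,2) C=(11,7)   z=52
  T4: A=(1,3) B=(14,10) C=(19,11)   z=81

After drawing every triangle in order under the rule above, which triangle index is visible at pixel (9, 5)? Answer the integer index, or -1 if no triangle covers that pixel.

T0:
  2·area = 36
  edge (16, 2)→(18, 4): d=(2,2) right/bottom  bias=-1
  edge (18, 4)→(4, 8): d=(-14,4) right/bottom  bias=-1
  edge (4, 8)→(16, 2): d=(12,-6) top-left  bias=+0
    (7,0)@(15, 1): e=[0,54,-18] → ·  [on edge]
    (7,1)@(15, 3): e=[4,26,6] → #
    (8,1)@(17, 3): e=[0,18,18] → ·  [on edge]
    (5,2)@(11, 5): e=[16,14,6] → #
    (6,2)@(13, 5): e=[12,6,18] → #
    (7,2)@(15, 5): e=[8,-2,30] → ·
    (9,2)@(19, 5): e=[0,-18,54] → ·  [on edge]
    (3,3)@(7, 7): e=[28,2,6] → #
    (4,3)@(9, 7): e=[24,-6,18] → ·
    (5,3)@(11, 7): e=[20,-14,30] → ·
    (6,3)@(13, 7): e=[16,-22,42] → ·
    (10,3)@(21, 7): e=[0,-54,90] → ·  [on edge]
    (11,4)@(23, 9): e=[0,-90,126] → ·  [on edge]
  covered (4 px):
    · · · · · · · · · · · ·
    · · · · · · · # · · · ·
    · · · · · # # · · · · ·
    · · · # · · · · · · · ·
    · · · · · · · · · · · ·
    · · · · · · · · · · · ·
    · · · · · · · · · · · ·
    · · · · · · · · · · · ·
    · · · · · · · · · · · ·
    · · · · · · · · · · · ·
T1:
  2·area = 30  (B↔C swapped to make it positive)
  edge (16, 6)→(21, 11): d=(5,5) right/bottom  bias=-1
  edge (21, 11)→(20, 16): d=(-1,5) right/bottom  bias=-1
  edge (20, 16)→(16, 6): d=(-4,-10) top-left  bias=+0
    (5,0)@(11, 1): e=[0,60,-30] → ·  [on edge]
    (11,0)@(23, 1): e=[-60,0,90] → ·  [on edge]
    (6,1)@(13, 3): e=[0,48,-18] → ·  [on edge]
    (7,2)@(15, 5): e=[0,36,-6] → ·  [on edge]
    (8,3)@(17, 7): e=[0,24,6] → ·  [on edge]
    (9,4)@(19, 9): e=[0,12,18] → ·  [on edge]
    (9,5)@(19, 11): e=[10,10,10] → #
    (10,5)@(21, 11): e=[0,0,30] → ·  [on edge]
    (9,6)@(19, 13): e=[20,8,2] → #
    (10,6)@(21, 13): e=[10,-2,22] → ·
    (11,6)@(23, 13): e=[0,-12,42] → ·  [on edge]
    (9,7)@(19, 15): e=[30,6,-6] → ·
  covered (2 px):
    · · · · · · · · · · · ·
    · · · · · · · · · · · ·
    · · · · · · · · · · · ·
    · · · · · · · · · · · ·
    · · · · · · · · · · · ·
    · · · · · · · · · # · ·
    · · · · · · · · · # · ·
    · · · · · · · · · · · ·
    · · · · · · · · · · · ·
    · · · · · · · · · · · ·
T2:
  2·area = 24  (B↔C swapped to make it positive)
  edge (2, 8)→(10, 10): d=(8,2) right/bottom  bias=-1
  edge (10, 10)→(6, 12): d=(-4,2) right/bottom  bias=-1
  edge (6, 12)→(2, 8): d=(-4,-4) top-left  bias=+0
    (0,3)@(1, 7): e=[-6,30,0] → ·  [on edge]
    (1,4)@(3, 9): e=[6,18,0] → #  [on edge]
    (2,4)@(5, 9): e=[2,14,8] → #
    (3,4)@(7, 9): e=[-2,10,16] → ·
    (1,5)@(3, 11): e=[22,10,-8] → ·
    (2,5)@(5, 11): e=[18,6,0] → #  [on edge]
    (3,5)@(7, 11): e=[14,2,8] → #
    (4,5)@(9, 11): e=[10,-2,16] → ·
    (2,6)@(5, 13): e=[34,-2,-8] → ·
    (3,6)@(7, 13): e=[30,-6,0] → ·  [on edge]
    (4,7)@(9, 15): e=[42,-18,0] → ·  [on edge]
    (5,8)@(11, 17): e=[54,-30,0] → ·  [on edge]
    (6,9)@(13, 19): e=[66,-42,0] → ·  [on edge]
  covered (4 px):
    · · · · · · · · · · · ·
    · · · · · · · · · · · ·
    · · · · · · · · · · · ·
    · · · · · · · · · · · ·
    · # # · · · · · · · · ·
    · · # # · · · · · · · ·
    · · · · · · · · · · · ·
    · · · · · · · · · · · ·
    · · · · · · · · · · · ·
    · · · · · · · · · · · ·
T3:
  2·area = 62  (B↔C swapped to make it positive)
  edge (18, 4)→(11, 7): d=(-7,3) right/bottom  bias=-1
  edge (11, 7)→(2, 2): d=(-9,-5) top-left  bias=+0
  edge (2, 2)→(18, 4): d=(16,2) right/bottom  bias=-1
    (2,1)@(5, 3): e=[46,6,10] → #
    (3,1)@(7, 3): e=[40,16,6] → #
    (4,1)@(9, 3): e=[34,26,2] → #
    (5,1)@(11, 3): e=[28,36,-2] → ·
    (2,2)@(5, 5): e=[32,-12,42] → ·
    (3,2)@(7, 5): e=[26,-2,38] → ·
    (4,2)@(9, 5): e=[20,8,34] → #
    (5,2)@(11, 5): e=[14,18,30] → #
    (6,2)@(13, 5): e=[8,28,26] → #
    (7,2)@(15, 5): e=[2,38,22] → #
    (8,2)@(17, 5): e=[-4,48,18] → ·
    (4,3)@(9, 7): e=[6,-10,66] → ·
    (5,3)@(11, 7): e=[0,0,62] → ·  [on edge]
  covered (7 px):
    · · · · · · · · · · · ·
    · · # # # · · · · · · ·
    · · · · # # # # · · · ·
    · · · · · · · · · · · ·
    · · · · · · · · · · · ·
    · · · · · · · · · · · ·
    · · · · · · · · · · · ·
    · · · · · · · · · · · ·
    · · · · · · · · · · · ·
    · · · · · · · · · · · ·
T4:
  2·area = 22  (B↔C swapped to make it positive)
  edge (1, 3)→(19, 11): d=(18,8) right/bottom  bias=-1
  edge (19, 11)→(14, 10): d=(-5,-1) top-left  bias=+0
  edge (14, 10)→(1, 3): d=(-13,-7) top-left  bias=+0
    (0,1)@(1, 3): e=[0,22,0] → ·  [on edge]
    (2,2)@(5, 5): e=[4,16,2] → #
    (3,2)@(7, 5): e=[-12,18,16] → ·
    (2,3)@(5, 7): e=[40,6,-24] → ·
    (4,3)@(9, 7): e=[8,10,4] → #
    (5,3)@(11, 7): e=[-8,12,18] → ·
    (4,4)@(9, 9): e=[44,0,-22] → ·  [on edge]
    (6,4)@(13, 9): e=[12,4,6] → #
    (7,4)@(15, 9): e=[-4,6,20] → ·
    (6,5)@(13, 11): e=[48,-6,-20] → ·
    (9,5)@(19, 11): e=[0,0,22] → ·  [on edge]
  covered (3 px):
    · · · · · · · · · · · ·
    · · · · · · · · · · · ·
    · · # · · · · · · · · ·
    · · · · # · · · · · · ·
    · · · · · · # · · · · ·
    · · · · · · · · · · · ·
    · · · · · · · · · · · ·
    · · · · · · · · · · · ·
    · · · · · · · · · · · ·
    · · · · · · · · · · · ·

Z-buffer (winner per pixel, '.' = empty):
  . . . . . . . . . . . .
  . . 3 3 3 . . 0 . . . .
  . . 4 . 3 3 3 3 . . . .
  . . . 0 4 . . . . . . .
  . 2 2 . . . 4 . . . . .
  . . 2 2 . . . . . 1 . .
  . . . . . . . . . 1 . .
  . . . . . . . . . . . .
  . . . . . . . . . . . .
  . . . . . . . . . . . .

Answer: 1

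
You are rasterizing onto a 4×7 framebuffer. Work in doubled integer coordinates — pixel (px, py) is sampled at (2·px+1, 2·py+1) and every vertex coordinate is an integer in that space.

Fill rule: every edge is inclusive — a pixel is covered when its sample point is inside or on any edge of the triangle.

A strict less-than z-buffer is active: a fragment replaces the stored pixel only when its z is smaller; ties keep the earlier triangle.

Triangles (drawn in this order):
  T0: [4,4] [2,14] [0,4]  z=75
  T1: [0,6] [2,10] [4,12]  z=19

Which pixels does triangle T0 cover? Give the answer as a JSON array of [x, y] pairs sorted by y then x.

T0:
  2·area = 40
  edge (4, 4)→(2, 14): d=(-2,10) inclusive
  edge (2, 14)→(0, 4): d=(-2,-10) inclusive
  edge (0, 4)→(4, 4): d=(4,0) inclusive
    (0,2)@(1, 5): e=[28,8,4] → █
    (1,2)@(3, 5): e=[8,28,4] → █
    (2,2)@(5, 5): e=[-12,48,4] → ·
    (0,3)@(1, 7): e=[24,4,12] → █
    (2,3)@(5, 7): e=[-16,44,12] → ·
    (0,4)@(1, 9): e=[20,0,20] → █  [on edge]
    (1,4)@(3, 9): e=[0,20,20] → █  [on edge]
    (2,4)@(5, 9): e=[-20,40,20] → ·
    (0,5)@(1, 11): e=[16,-4,28] → ·
    (1,5)@(3, 11): e=[-4,16,28] → ·
  covered (6 px):
    · · · ·
    · · · ·
    █ █ · ·
    █ █ · ·
    █ █ · ·
    · · · ·
    · · · ·
T1:
  2·area = 4  (B↔C swapped to make it positive)
  edge (0, 6)→(4, 12): d=(4,6) inclusive
  edge (4, 12)→(2, 10): d=(-2,-2) inclusive
  edge (2, 10)→(0, 6): d=(-2,-4) inclusive
    (0,4)@(1, 9): e=[6,0,-2] → ·  [on edge]
    (1,5)@(3, 11): e=[2,0,2] → █  [on edge]
    (2,5)@(5, 11): e=[-10,4,10] → ·
    (1,6)@(3, 13): e=[10,-4,-2] → ·
    (2,6)@(5, 13): e=[-2,0,6] → ·  [on edge]
  covered (1 px):
    · · · ·
    · · · ·
    · · · ·
    · · · ·
    · · · ·
    · █ · ·
    · · · ·

Answer: [[0,2],[1,2],[0,3],[1,3],[0,4],[1,4]]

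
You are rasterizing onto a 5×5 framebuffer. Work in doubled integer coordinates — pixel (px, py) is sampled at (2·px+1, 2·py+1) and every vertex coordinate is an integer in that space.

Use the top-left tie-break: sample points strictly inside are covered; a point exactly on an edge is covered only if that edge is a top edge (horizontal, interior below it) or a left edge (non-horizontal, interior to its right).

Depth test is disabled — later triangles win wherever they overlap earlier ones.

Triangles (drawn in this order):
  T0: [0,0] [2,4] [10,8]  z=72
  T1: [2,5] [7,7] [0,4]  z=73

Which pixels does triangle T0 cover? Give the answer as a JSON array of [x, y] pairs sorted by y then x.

T0:
  2·area = 24  (B↔C swapped to make it positive)
  edge (0, 0)→(10, 8): d=(10,8) right/bottom  bias=-1
  edge (10, 8)→(2, 4): d=(-8,-4) top-left  bias=+0
  edge (2, 4)→(0, 0): d=(-2,-4) top-left  bias=+0
    (0,0)@(1, 1): e=[2,20,2] → #
    (1,0)@(3, 1): e=[-14,28,10] → ·
    (0,1)@(1, 3): e=[22,4,-2] → ·
    (1,1)@(3, 3): e=[6,12,6] → #
    (2,1)@(5, 3): e=[-10,20,14] → ·
    (1,2)@(3, 5): e=[26,-4,2] → ·
    (2,2)@(5, 5): e=[10,4,10] → #
    (3,2)@(7, 5): e=[-6,12,18] → ·
    (2,3)@(5, 7): e=[30,-12,6] → ·
  covered (3 px):
    # · · · ·
    · # · · ·
    · · # · ·
    · · · · ·
    · · · · ·
T1:
  2·area = 1  (B↔C swapped to make it positive)
  edge (2, 5)→(0, 4): d=(-2,-1) top-left  bias=+0
  edge (0, 4)→(7, 7): d=(7,3) right/bottom  bias=-1
  edge (7, 7)→(2, 5): d=(-5,-2) top-left  bias=+0
    (3,3)@(7, 7): e=[1,0,0] → ·  [on edge]
  covered (0 px):
    · · · · ·
    · · · · ·
    · · · · ·
    · · · · ·
    · · · · ·

Final: [[0,0],[1,1],[2,2]]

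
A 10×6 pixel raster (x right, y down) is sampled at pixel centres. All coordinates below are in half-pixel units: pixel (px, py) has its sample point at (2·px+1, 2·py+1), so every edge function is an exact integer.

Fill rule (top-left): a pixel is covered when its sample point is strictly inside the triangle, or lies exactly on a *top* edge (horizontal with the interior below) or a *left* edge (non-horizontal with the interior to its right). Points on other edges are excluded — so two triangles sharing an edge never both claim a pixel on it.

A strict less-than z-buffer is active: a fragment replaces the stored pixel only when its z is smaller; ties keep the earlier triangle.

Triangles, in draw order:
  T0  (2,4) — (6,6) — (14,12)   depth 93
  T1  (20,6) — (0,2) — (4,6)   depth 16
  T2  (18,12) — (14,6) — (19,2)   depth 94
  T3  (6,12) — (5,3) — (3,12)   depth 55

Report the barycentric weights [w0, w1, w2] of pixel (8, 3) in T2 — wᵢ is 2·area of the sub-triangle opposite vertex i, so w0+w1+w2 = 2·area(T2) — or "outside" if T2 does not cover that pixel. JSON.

T0:
  2·area = 8
  edge (2, 4)→(6, 6): d=(4,2) right/bottom  bias=-1
  edge (6, 6)→(14, 12): d=(8,6) right/bottom  bias=-1
  edge (14, 12)→(2, 4): d=(-12,-8) top-left  bias=+0
    (3,3)@(7, 7): e=[2,2,4] → █
    (4,3)@(9, 7): e=[-2,-10,20] → ·
    (3,4)@(7, 9): e=[10,18,-20] → ·
  covered (1 px):
    · · · · · · · · · ·
    · · · · · · · · · ·
    · · · · · · · · · ·
    · · · █ · · · · · ·
    · · · · · · · · · ·
    · · · · · · · · · ·
T1:
  2·area = 64  (B↔C swapped to make it positive)
  edge (20, 6)→(4, 6): d=(-16,0) right/bottom  bias=-1
  edge (4, 6)→(0, 2): d=(-4,-4) top-left  bias=+0
  edge (0, 2)→(20, 6): d=(20,4) right/bottom  bias=-1
    (0,1)@(1, 3): e=[48,0,16] → █  [on edge]
    (1,1)@(3, 3): e=[48,8,8] → █
    (2,1)@(5, 3): e=[48,16,0] → ·  [on edge]
    (0,2)@(1, 5): e=[16,-8,56] → ·
    (1,2)@(3, 5): e=[16,0,48] → █  [on edge]
    (2,2)@(5, 5): e=[16,8,40] → █
    (3,2)@(7, 5): e=[16,16,32] → █
    (4,2)@(9, 5): e=[16,24,24] → █
    (5,2)@(11, 5): e=[16,32,16] → █
    (6,2)@(13, 5): e=[16,40,8] → █
    (7,2)@(15, 5): e=[16,48,0] → ·  [on edge]
    (1,3)@(3, 7): e=[-16,-8,88] → ·
    (2,3)@(5, 7): e=[-16,0,80] → ·  [on edge]
    (3,4)@(7, 9): e=[-48,0,112] → ·  [on edge]
    (4,5)@(9, 11): e=[-80,0,144] → ·  [on edge]
  covered (8 px):
    · · · · · · · · · ·
    █ █ · · · · · · · ·
    · █ █ █ █ █ █ · · ·
    · · · · · · · · · ·
    · · · · · · · · · ·
    · · · · · · · · · ·
T2:
  2·area = 46
  edge (18, 12)→(14, 6): d=(-4,-6) top-left  bias=+0
  edge (14, 6)→(19, 2): d=(5,-4) top-left  bias=+0
  edge (19, 2)→(18, 12): d=(-1,10) right/bottom  bias=-1
    (8,2)@(17, 5): e=[22,7,17] → █
    (9,2)@(19, 5): e=[34,15,-3] → ·
    (7,3)@(15, 7): e=[2,9,35] → █
    (9,3)@(19, 7): e=[26,25,-5] → ·
    (7,4)@(15, 9): e=[-6,19,33] → ·
    (8,4)@(17, 9): e=[6,27,13] → █
    (9,4)@(19, 9): e=[18,35,-7] → ·
    (8,5)@(17, 11): e=[-2,37,11] → ·
  covered (4 px):
    · · · · · · · · · ·
    · · · · · · · · · ·
    · · · · · · · · █ ·
    · · · · · · · █ █ ·
    · · · · · · · · █ ·
    · · · · · · · · · ·
T3:
  2·area = 27  (B↔C swapped to make it positive)
  edge (6, 12)→(3, 12): d=(-3,0) right/bottom  bias=-1
  edge (3, 12)→(5, 3): d=(2,-9) top-left  bias=+0
  edge (5, 3)→(6, 12): d=(1,9) right/bottom  bias=-1
    (2,1)@(5, 3): e=[27,0,0] → ·  [on edge]
    (2,2)@(5, 5): e=[21,4,2] → █
    (3,2)@(7, 5): e=[21,22,-16] → ·
    (2,3)@(5, 7): e=[15,8,4] → █
    (3,3)@(7, 7): e=[15,26,-14] → ·
    (2,4)@(5, 9): e=[9,12,6] → █
    (3,4)@(7, 9): e=[9,30,-12] → ·
    (2,5)@(5, 11): e=[3,16,8] → █
    (3,5)@(7, 11): e=[3,34,-10] → ·
  covered (4 px):
    · · · · · · · · · ·
    · · · · · · · · · ·
    · · █ · · · · · · ·
    · · █ · · · · · · ·
    · · █ · · · · · · ·
    · · █ · · · · · · ·

Result: [17,15,14]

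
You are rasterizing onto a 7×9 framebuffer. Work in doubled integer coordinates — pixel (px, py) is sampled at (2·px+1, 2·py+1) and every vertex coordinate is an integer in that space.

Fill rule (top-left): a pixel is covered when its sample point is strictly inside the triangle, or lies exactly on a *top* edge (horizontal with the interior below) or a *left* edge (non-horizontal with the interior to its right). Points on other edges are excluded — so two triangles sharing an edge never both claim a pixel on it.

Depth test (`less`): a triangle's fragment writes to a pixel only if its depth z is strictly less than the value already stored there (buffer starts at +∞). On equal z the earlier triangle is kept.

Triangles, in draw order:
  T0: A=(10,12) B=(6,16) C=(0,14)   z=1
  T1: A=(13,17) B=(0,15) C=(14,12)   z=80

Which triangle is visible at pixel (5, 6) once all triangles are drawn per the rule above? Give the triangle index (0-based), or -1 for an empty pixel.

T0:
  2·area = 32
  edge (10, 12)→(6, 16): d=(-4,4) right/bottom  bias=-1
  edge (6, 16)→(0, 14): d=(-6,-2) top-left  bias=+0
  edge (0, 14)→(10, 12): d=(10,-2) top-left  bias=+0
    (6,4)@(13, 9): e=[0,56,-24] → ·  [on edge]
    (5,5)@(11, 11): e=[0,40,-8] → ·  [on edge]
    (2,6)@(5, 13): e=[16,16,0] → █  [on edge]
    (3,6)@(7, 13): e=[8,20,4] → █
    (4,6)@(9, 13): e=[0,24,8] → ·  [on edge]
    (1,7)@(3, 15): e=[16,0,16] → █  [on edge]
    (3,7)@(7, 15): e=[0,8,24] → ·  [on edge]
    (1,8)@(3, 17): e=[8,-12,36] → ·
    (2,8)@(5, 17): e=[0,-8,40] → ·  [on edge]
    (4,8)@(9, 17): e=[-16,0,48] → ·  [on edge]
  covered (4 px):
    · · · · · · ·
    · · · · · · ·
    · · · · · · ·
    · · · · · · ·
    · · · · · · ·
    · · · · · · ·
    · · █ █ · · ·
    · █ █ · · · ·
    · · · · · · ·
T1:
  2·area = 67
  edge (13, 17)→(0, 15): d=(-13,-2) top-left  bias=+0
  edge (0, 15)→(14, 12): d=(14,-3) top-left  bias=+0
  edge (14, 12)→(13, 17): d=(-1,5) right/bottom  bias=-1
    (5,6)@(11, 13): e=[48,5,14] → █
    (6,6)@(13, 13): e=[52,11,4] → █
    (0,7)@(1, 15): e=[2,3,62] → █
    (1,7)@(3, 15): e=[6,9,52] → █
    (2,7)@(5, 15): e=[10,15,42] → █
    (3,7)@(7, 15): e=[14,21,32] → █
    (4,7)@(9, 15): e=[18,27,22] → █
    (0,8)@(1, 17): e=[-24,31,60] → ·
    (1,8)@(3, 17): e=[-20,37,50] → ·
    (2,8)@(5, 17): e=[-16,43,40] → ·
    (3,8)@(7, 17): e=[-12,49,30] → ·
    (4,8)@(9, 17): e=[-8,55,20] → ·
    (6,8)@(13, 17): e=[0,67,0] → ·  [on edge]
  covered (9 px):
    · · · · · · ·
    · · · · · · ·
    · · · · · · ·
    · · · · · · ·
    · · · · · · ·
    · · · · · · ·
    · · · · · █ █
    █ █ █ █ █ █ █
    · · · · · · ·

Z-buffer (winner per pixel, '.' = empty):
  . . . . . . .
  . . . . . . .
  . . . . . . .
  . . . . . . .
  . . . . . . .
  . . . . . . .
  . . 0 0 . 1 1
  1 0 0 1 1 1 1
  . . . . . . .

Result: 1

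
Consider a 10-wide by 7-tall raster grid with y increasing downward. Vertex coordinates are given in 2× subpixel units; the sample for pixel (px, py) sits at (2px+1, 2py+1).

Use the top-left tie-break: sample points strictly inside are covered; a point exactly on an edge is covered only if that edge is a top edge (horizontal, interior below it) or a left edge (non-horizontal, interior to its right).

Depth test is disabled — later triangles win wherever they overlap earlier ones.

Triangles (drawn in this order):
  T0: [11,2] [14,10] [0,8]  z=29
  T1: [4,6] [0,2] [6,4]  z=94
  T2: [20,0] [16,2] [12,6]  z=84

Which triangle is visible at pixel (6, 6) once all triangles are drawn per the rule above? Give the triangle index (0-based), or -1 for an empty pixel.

T0:
  2·area = 106
  edge (11, 2)→(14, 10): d=(3,8) right/bottom  bias=-1
  edge (14, 10)→(0, 8): d=(-14,-2) top-left  bias=+0
  edge (0, 8)→(11, 2): d=(11,-6) top-left  bias=+0
    (5,1)@(11, 3): e=[3,92,11] → #
    (6,1)@(13, 3): e=[-13,96,23] → ·
    (3,2)@(7, 5): e=[41,56,9] → #
    (4,2)@(9, 5): e=[25,60,21] → #
    (6,2)@(13, 5): e=[-7,68,45] → ·
    (1,3)@(3, 7): e=[79,20,7] → #
    (2,3)@(5, 7): e=[63,24,19] → #
    (6,3)@(13, 7): e=[-1,40,67] → ·
    (1,4)@(3, 9): e=[85,-8,29] → ·
    (2,4)@(5, 9): e=[69,-4,41] → ·
    (3,4)@(7, 9): e=[53,0,53] → #  [on edge]
    (6,4)@(13, 9): e=[5,12,89] → #
  covered (13 px):
    · · · · · · · · · ·
    · · · · · # · · · ·
    · · · # # # · · · ·
    · # # # # # · · · ·
    · · · # # # # · · ·
    · · · · · · · · · ·
    · · · · · · · · · ·
T1:
  2·area = 16
  edge (4, 6)→(0, 2): d=(-4,-4) top-left  bias=+0
  edge (0, 2)→(6, 4): d=(6,2) right/bottom  bias=-1
  edge (6, 4)→(4, 6): d=(-2,2) right/bottom  bias=-1
    (4,0)@(9, 1): e=[40,-24,0] → ·  [on edge]
    (0,1)@(1, 3): e=[0,4,12] → #  [on edge]
    (1,1)@(3, 3): e=[8,0,8] → ·  [on edge]
    (3,1)@(7, 3): e=[24,-8,0] → ·  [on edge]
    (0,2)@(1, 5): e=[-8,16,8] → ·
    (1,2)@(3, 5): e=[0,12,4] → #  [on edge]
    (2,2)@(5, 5): e=[8,8,0] → ·  [on edge]
    (4,2)@(9, 5): e=[24,0,-8] → ·  [on edge]
    (1,3)@(3, 7): e=[-8,24,0] → ·  [on edge]
    (2,3)@(5, 7): e=[0,20,-4] → ·  [on edge]
    (7,3)@(15, 7): e=[40,0,-24] → ·  [on edge]
    (0,4)@(1, 9): e=[-24,40,0] → ·  [on edge]
    (3,4)@(7, 9): e=[0,28,-12] → ·  [on edge]
    (4,5)@(9, 11): e=[0,36,-20] → ·  [on edge]
    (5,6)@(11, 13): e=[0,44,-28] → ·  [on edge]
  covered (2 px):
    · · · · · · · · · ·
    # · · · · · · · · ·
    · # · · · · · · · ·
    · · · · · · · · · ·
    · · · · · · · · · ·
    · · · · · · · · · ·
    · · · · · · · · · ·
T2:
  2·area = 8  (B↔C swapped to make it positive)
  edge (20, 0)→(12, 6): d=(-8,6) right/bottom  bias=-1
  edge (12, 6)→(16, 2): d=(4,-4) top-left  bias=+0
  edge (16, 2)→(20, 0): d=(4,-2) top-left  bias=+0
    (8,0)@(17, 1): e=[10,0,-2] → ·  [on edge]
    (7,1)@(15, 3): e=[6,0,2] → #  [on edge]
    (8,1)@(17, 3): e=[-6,8,6] → ·
    (6,2)@(13, 5): e=[2,0,6] → #  [on edge]
    (7,2)@(15, 5): e=[-10,8,10] → ·
    (5,3)@(11, 7): e=[-2,0,10] → ·  [on edge]
    (6,3)@(13, 7): e=[-14,8,14] → ·
    (4,4)@(9, 9): e=[-6,0,14] → ·  [on edge]
    (3,5)@(7, 11): e=[-10,0,18] → ·  [on edge]
    (2,6)@(5, 13): e=[-14,0,22] → ·  [on edge]
  covered (2 px):
    · · · · · · · · · ·
    · · · · · · · # · ·
    · · · · · · # · · ·
    · · · · · · · · · ·
    · · · · · · · · · ·
    · · · · · · · · · ·
    · · · · · · · · · ·

Z-buffer (winner per pixel, '.' = empty):
  . . . . . . . . . .
  1 . . . . 0 . 2 . .
  . 1 . 0 0 0 2 . . .
  . 0 0 0 0 0 . . . .
  . . . 0 0 0 0 . . .
  . . . . . . . . . .
  . . . . . . . . . .

Final: -1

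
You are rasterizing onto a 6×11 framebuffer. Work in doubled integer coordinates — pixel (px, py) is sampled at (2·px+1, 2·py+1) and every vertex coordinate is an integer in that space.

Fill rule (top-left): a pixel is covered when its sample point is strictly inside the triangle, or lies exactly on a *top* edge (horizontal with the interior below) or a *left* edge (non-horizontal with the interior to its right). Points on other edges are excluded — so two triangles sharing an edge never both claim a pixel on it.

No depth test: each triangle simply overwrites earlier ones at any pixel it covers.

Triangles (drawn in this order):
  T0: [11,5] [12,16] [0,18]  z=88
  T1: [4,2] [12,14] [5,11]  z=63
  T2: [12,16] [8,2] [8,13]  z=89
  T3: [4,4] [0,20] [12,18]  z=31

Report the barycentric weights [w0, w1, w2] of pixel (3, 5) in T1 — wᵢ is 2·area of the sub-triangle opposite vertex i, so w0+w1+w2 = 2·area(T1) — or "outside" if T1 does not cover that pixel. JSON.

T0:
  2·area = 134
  edge (11, 5)→(12, 16): d=(1,11) right/bottom  bias=-1
  edge (12, 16)→(0, 18): d=(-12,2) right/bottom  bias=-1
  edge (0, 18)→(11, 5): d=(11,-13) top-left  bias=+0
    (5,2)@(11, 5): e=[0,134,0] → .  [on edge]
    (5,3)@(11, 7): e=[2,110,22] → X
    (4,4)@(9, 9): e=[26,90,18] → X
    (3,5)@(7, 11): e=[50,70,14] → X
    (2,6)@(5, 13): e=[74,50,10] → X
    (1,7)@(3, 15): e=[98,30,6] → X
    (0,8)@(1, 17): e=[122,10,2] → X
    (3,8)@(7, 17): e=[56,-2,80] → .
    (4,8)@(9, 17): e=[34,-6,106] → .
    (5,8)@(11, 17): e=[12,-10,132] → .
    (0,9)@(1, 19): e=[124,-14,24] → .
    (1,9)@(3, 19): e=[102,-18,50] → .
  covered (18 px):
    . . . . . .
    . . . . . .
    . . . . . .
    . . . . . X
    . . . . X X
    . . . X X X
    . . X X X X
    . X X X X X
    X X X . . .
    . . . . . .
    . . . . . .
T1:
  2·area = 60
  edge (4, 2)→(12, 14): d=(8,12) right/bottom  bias=-1
  edge (12, 14)→(5, 11): d=(-7,-3) top-left  bias=+0
  edge (5, 11)→(4, 2): d=(-1,-9) top-left  bias=+0
    (2,2)@(5, 5): e=[12,42,6] → X
    (3,2)@(7, 5): e=[-12,48,24] → .
    (2,3)@(5, 7): e=[28,28,4] → X
    (3,3)@(7, 7): e=[4,34,22] → X
    (4,3)@(9, 7): e=[-20,40,40] → .
    (2,4)@(5, 9): e=[44,14,2] → X
    (4,4)@(9, 9): e=[-4,26,38] → .
    (2,5)@(5, 11): e=[60,0,0] → X  [on edge]
    (4,5)@(9, 11): e=[12,12,36] → X
    (5,5)@(11, 11): e=[-12,18,54] → .
    (2,6)@(5, 13): e=[76,-14,-2] → .
    (3,6)@(7, 13): e=[52,-8,16] → .
  covered (9 px):
    . . . . . .
    . . . . . .
    . . X . . .
    . . X X . .
    . . X X . .
    . . X X X .
    . . . . . X
    . . . . . .
    . . . . . .
    . . . . . .
    . . . . . .
T2:
  2·area = 44  (B↔C swapped to make it positive)
  edge (12, 16)→(8, 13): d=(-4,-3) top-left  bias=+0
  edge (8, 13)→(8, 2): d=(0,-11) top-left  bias=+0
  edge (8, 2)→(12, 16): d=(4,14) right/bottom  bias=-1
    (4,3)@(9, 7): e=[27,11,6] → X
    (5,3)@(11, 7): e=[33,33,-22] → .
    (4,4)@(9, 9): e=[19,11,14] → X
    (5,4)@(11, 9): e=[25,33,-14] → .
    (4,5)@(9, 11): e=[11,11,22] → X
    (5,5)@(11, 11): e=[17,33,-6] → .
    (4,6)@(9, 13): e=[3,11,30] → X
    (5,6)@(11, 13): e=[9,33,2] → X
    (4,7)@(9, 15): e=[-5,11,38] → .
    (5,7)@(11, 15): e=[1,33,10] → X
    (5,8)@(11, 17): e=[-7,33,18] → .
  covered (6 px):
    . . . . . .
    . . . . . .
    . . . . . .
    . . . . X .
    . . . . X .
    . . . . X .
    . . . . X X
    . . . . . X
    . . . . . .
    . . . . . .
    . . . . . .
T3:
  2·area = 184  (B↔C swapped to make it positive)
  edge (4, 4)→(12, 18): d=(8,14) right/bottom  bias=-1
  edge (12, 18)→(0, 20): d=(-12,2) right/bottom  bias=-1
  edge (0, 20)→(4, 4): d=(4,-16) top-left  bias=+0
    (2,3)@(5, 7): e=[10,146,28] → X
    (3,3)@(7, 7): e=[-18,142,60] → .
    (1,4)@(3, 9): e=[54,126,4] → X
    (3,4)@(7, 9): e=[-2,118,68] → .
    (1,5)@(3, 11): e=[70,102,12] → X
    (3,5)@(7, 11): e=[14,94,76] → X
    (4,5)@(9, 11): e=[-14,90,108] → .
    (1,6)@(3, 13): e=[86,78,20] → X
    (4,6)@(9, 13): e=[2,66,116] → X
    (5,6)@(11, 13): e=[-26,62,148] → .
    (1,7)@(3, 15): e=[102,54,28] → X
    (5,7)@(11, 15): e=[-10,38,156] → .
  covered (23 px):
    . . . . . .
    . . . . . .
    . . . . . .
    . . X . . .
    . X X . . .
    . X X X . .
    . X X X X .
    . X X X X .
    X X X X X X
    X X X . . .
    . . . . . .

Final: [6,18,36]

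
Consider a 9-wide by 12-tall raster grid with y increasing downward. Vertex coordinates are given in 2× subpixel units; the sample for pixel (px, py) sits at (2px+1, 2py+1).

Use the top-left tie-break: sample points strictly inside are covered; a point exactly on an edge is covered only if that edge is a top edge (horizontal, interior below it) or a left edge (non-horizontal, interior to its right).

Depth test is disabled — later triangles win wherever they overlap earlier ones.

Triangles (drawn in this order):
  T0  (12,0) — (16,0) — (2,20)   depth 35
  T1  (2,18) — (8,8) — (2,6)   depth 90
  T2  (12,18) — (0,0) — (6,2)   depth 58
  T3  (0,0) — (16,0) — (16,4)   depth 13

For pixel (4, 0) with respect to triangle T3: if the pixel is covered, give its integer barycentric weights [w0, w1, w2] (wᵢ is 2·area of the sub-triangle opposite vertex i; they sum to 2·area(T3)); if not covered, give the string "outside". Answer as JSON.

T0:
  2·area = 80
  edge (12, 0)→(16, 0): d=(4,0) top-left  bias=+0
  edge (16, 0)→(2, 20): d=(-14,20) right/bottom  bias=-1
  edge (2, 20)→(12, 0): d=(10,-20) top-left  bias=+0
    (6,0)@(13, 1): e=[4,46,30] → X
    (7,0)@(15, 1): e=[4,6,70] → X
    (8,0)@(17, 1): e=[4,-34,110] → .
    (5,1)@(11, 3): e=[12,58,10] → X
    (7,1)@(15, 3): e=[12,-22,90] → .
    (5,2)@(11, 5): e=[20,30,30] → X
    (6,2)@(13, 5): e=[20,-10,70] → .
    (4,3)@(9, 7): e=[28,42,10] → X
    (6,3)@(13, 7): e=[28,-38,90] → .
    (4,4)@(9, 9): e=[36,14,30] → X
    (5,4)@(11, 9): e=[36,-26,70] → .
    (3,5)@(7, 11): e=[44,26,10] → X
  covered (10 px):
    . . . . . . X X .
    . . . . . X X . .
    . . . . . X . . .
    . . . . X X . . .
    . . . . X . . . .
    . . . X . . . . .
    . . . . . . . . .
    . . X . . . . . .
    . . . . . . . . .
    . . . . . . . . .
    . . . . . . . . .
    . . . . . . . . .
T1:
  2·area = 72  (B↔C swapped to make it positive)
  edge (2, 18)→(2, 6): d=(0,-12) top-left  bias=+0
  edge (2, 6)→(8, 8): d=(6,2) right/bottom  bias=-1
  edge (8, 8)→(2, 18): d=(-6,10) right/bottom  bias=-1
    (5,1)@(11, 3): e=[108,-36,0] → .  [on edge]
    (1,3)@(3, 7): e=[12,4,56] → X
    (2,3)@(5, 7): e=[36,0,36] → .  [on edge]
    (1,4)@(3, 9): e=[12,16,44] → X
    (2,4)@(5, 9): e=[36,12,24] → X
    (3,4)@(7, 9): e=[60,8,4] → X
    (4,4)@(9, 9): e=[84,4,-16] → .
    (5,4)@(11, 9): e=[108,0,-36] → .  [on edge]
    (1,5)@(3, 11): e=[12,28,32] → X
    (3,5)@(7, 11): e=[60,20,-8] → .
    (8,5)@(17, 11): e=[180,0,-108] → .  [on edge]
    (1,6)@(3, 13): e=[12,40,20] → X
    (2,6)@(5, 13): e=[36,36,0] → .  [on edge]
  covered (8 px):
    . . . . . . . . .
    . . . . . . . . .
    . . . . . . . . .
    . X . . . . . . .
    . X X X . . . . .
    . X X . . . . . .
    . X . . . . . . .
    . X . . . . . . .
    . . . . . . . . .
    . . . . . . . . .
    . . . . . . . . .
    . . . . . . . . .
T2:
  2·area = 84
  edge (12, 18)→(0, 0): d=(-12,-18) top-left  bias=+0
  edge (0, 0)→(6, 2): d=(6,2) right/bottom  bias=-1
  edge (6, 2)→(12, 18): d=(6,16) right/bottom  bias=-1
    (0,0)@(1, 1): e=[6,4,74] → X
    (1,0)@(3, 1): e=[42,0,42] → .  [on edge]
    (0,1)@(1, 3): e=[-18,16,86] → .
    (1,1)@(3, 3): e=[18,12,54] → X
    (2,1)@(5, 3): e=[54,8,22] → X
    (3,1)@(7, 3): e=[90,4,-10] → .
    (4,1)@(9, 3): e=[126,0,-42] → .  [on edge]
    (1,2)@(3, 5): e=[-6,24,66] → .
    (2,2)@(5, 5): e=[30,20,34] → X
    (3,2)@(7, 5): e=[66,16,2] → X
    (4,2)@(9, 5): e=[102,12,-30] → .
    (7,2)@(15, 5): e=[210,0,-126] → .  [on edge]
  covered (10 px):
    X . . . . . . . .
    . X X . . . . . .
    . . X X . . . . .
    . . X X . . . . .
    . . . X . . . . .
    . . . . X . . . .
    . . . . X . . . .
    . . . . . . . . .
    . . . . . . . . .
    . . . . . . . . .
    . . . . . . . . .
    . . . . . . . . .
T3:
  2·area = 64
  edge (0, 0)→(16, 0): d=(16,0) top-left  bias=+0
  edge (16, 0)→(16, 4): d=(0,4) right/bottom  bias=-1
  edge (16, 4)→(0, 0): d=(-16,-4) top-left  bias=+0
    (2,0)@(5, 1): e=[16,44,4] → X
    (3,0)@(7, 1): e=[16,36,12] → X
    (4,0)@(9, 1): e=[16,28,20] → X
    (5,0)@(11, 1): e=[16,20,28] → X
    (6,0)@(13, 1): e=[16,12,36] → X
    (7,0)@(15, 1): e=[16,4,44] → X
    (8,0)@(17, 1): e=[16,-4,52] → .
    (2,1)@(5, 3): e=[48,44,-28] → .
    (3,1)@(7, 3): e=[48,36,-20] → .
    (4,1)@(9, 3): e=[48,28,-12] → .
    (5,1)@(11, 3): e=[48,20,-4] → .
    (6,1)@(13, 3): e=[48,12,4] → X
  covered (8 px):
    . . X X X X X X .
    . . . . . . X X .
    . . . . . . . . .
    . . . . . . . . .
    . . . . . . . . .
    . . . . . . . . .
    . . . . . . . . .
    . . . . . . . . .
    . . . . . . . . .
    . . . . . . . . .
    . . . . . . . . .
    . . . . . . . . .

Final: [28,20,16]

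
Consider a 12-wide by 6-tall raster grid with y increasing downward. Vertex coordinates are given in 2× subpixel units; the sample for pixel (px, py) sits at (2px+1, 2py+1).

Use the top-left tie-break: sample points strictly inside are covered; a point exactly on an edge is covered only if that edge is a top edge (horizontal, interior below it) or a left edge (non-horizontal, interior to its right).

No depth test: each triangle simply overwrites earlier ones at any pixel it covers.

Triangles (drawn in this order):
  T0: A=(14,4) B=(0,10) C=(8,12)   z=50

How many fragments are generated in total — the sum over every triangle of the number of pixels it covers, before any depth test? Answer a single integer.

T0:
  2·area = 76  (B↔C swapped to make it positive)
  edge (14, 4)→(8, 12): d=(-6,8) right/bottom  bias=-1
  edge (8, 12)→(0, 10): d=(-8,-2) top-left  bias=+0
  edge (0, 10)→(14, 4): d=(14,-6) top-left  bias=+0
    (10,0)@(21, 1): e=[-38,114,0] → ·  [on edge]
    (6,2)@(13, 5): e=[2,66,8] → █
    (7,2)@(15, 5): e=[-14,70,20] → ·
    (3,3)@(7, 7): e=[38,38,0] → █  [on edge]
    (4,3)@(9, 7): e=[22,42,12] → █
    (5,3)@(11, 7): e=[6,46,24] → █
    (6,3)@(13, 7): e=[-10,50,36] → ·
    (1,4)@(3, 9): e=[58,14,4] → █
    (2,4)@(5, 9): e=[42,18,16] → █
    (5,4)@(11, 9): e=[-6,30,52] → ·
    (1,5)@(3, 11): e=[46,-2,32] → ·
    (2,5)@(5, 11): e=[30,2,44] → █
  covered (10 px):
    · · · · · · · · · · · ·
    · · · · · · · · · · · ·
    · · · · · · █ · · · · ·
    · · · █ █ █ · · · · · ·
    · █ █ █ █ · · · · · · ·
    · · █ █ · · · · · · · ·

Final: 10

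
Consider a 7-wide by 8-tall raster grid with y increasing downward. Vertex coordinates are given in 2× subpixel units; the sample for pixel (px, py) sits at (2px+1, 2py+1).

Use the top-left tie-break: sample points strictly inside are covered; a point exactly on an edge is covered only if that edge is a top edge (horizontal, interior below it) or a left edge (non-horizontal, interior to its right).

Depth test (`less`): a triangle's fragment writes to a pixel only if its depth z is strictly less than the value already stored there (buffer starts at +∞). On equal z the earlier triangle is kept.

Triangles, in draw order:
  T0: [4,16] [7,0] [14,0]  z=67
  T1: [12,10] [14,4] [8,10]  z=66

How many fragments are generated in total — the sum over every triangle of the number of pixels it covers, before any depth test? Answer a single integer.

T0:
  2·area = 112
  edge (4, 16)→(7, 0): d=(3,-16) top-left  bias=+0
  edge (7, 0)→(14, 0): d=(7,0) top-left  bias=+0
  edge (14, 0)→(4, 16): d=(-10,16) right/bottom  bias=-1
    (3,0)@(7, 1): e=[3,7,102] → #
    (4,0)@(9, 1): e=[35,7,70] → #
    (5,0)@(11, 1): e=[67,7,38] → #
    (6,0)@(13, 1): e=[99,7,6] → #
    (3,1)@(7, 3): e=[9,21,82] → #
    (6,1)@(13, 3): e=[105,21,-14] → ·
    (3,2)@(7, 5): e=[15,35,62] → #
    (5,2)@(11, 5): e=[79,35,-2] → ·
    (3,3)@(7, 7): e=[21,49,42] → #
    (5,3)@(11, 7): e=[85,49,-22] → ·
    (3,4)@(7, 9): e=[27,63,22] → #
    (4,4)@(9, 9): e=[59,63,-10] → ·
  covered (15 px):
    · · · # # # #
    · · · # # # ·
    · · · # # · ·
    · · · # # · ·
    · · · # · · ·
    · · # # · · ·
    · · # · · · ·
    · · · · · · ·
T1:
  2·area = 24  (B↔C swapped to make it positive)
  edge (12, 10)→(8, 10): d=(-4,0) right/bottom  bias=-1
  edge (8, 10)→(14, 4): d=(6,-6) top-left  bias=+0
  edge (14, 4)→(12, 10): d=(-2,6) right/bottom  bias=-1
    (6,2)@(13, 5): e=[20,0,4] → #  [on edge]
    (5,3)@(11, 7): e=[12,0,12] → #  [on edge]
    (6,3)@(13, 7): e=[12,12,0] → ·  [on edge]
    (4,4)@(9, 9): e=[4,0,20] → #  [on edge]
    (6,4)@(13, 9): e=[4,24,-4] → ·
    (3,5)@(7, 11): e=[-4,0,28] → ·  [on edge]
    (4,5)@(9, 11): e=[-4,12,16] → ·
    (5,5)@(11, 11): e=[-4,24,4] → ·
    (2,6)@(5, 13): e=[-12,0,36] → ·  [on edge]
    (5,6)@(11, 13): e=[-12,36,0] → ·  [on edge]
    (1,7)@(3, 15): e=[-20,0,44] → ·  [on edge]
  covered (4 px):
    · · · · · · ·
    · · · · · · ·
    · · · · · · #
    · · · · · # ·
    · · · · # # ·
    · · · · · · ·
    · · · · · · ·
    · · · · · · ·

Result: 19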